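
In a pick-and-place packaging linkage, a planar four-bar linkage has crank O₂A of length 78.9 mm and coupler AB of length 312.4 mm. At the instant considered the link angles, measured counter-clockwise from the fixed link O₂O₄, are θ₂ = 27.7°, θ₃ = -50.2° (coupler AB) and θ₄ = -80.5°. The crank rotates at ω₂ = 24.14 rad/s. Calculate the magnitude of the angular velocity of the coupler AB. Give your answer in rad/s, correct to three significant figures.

11.5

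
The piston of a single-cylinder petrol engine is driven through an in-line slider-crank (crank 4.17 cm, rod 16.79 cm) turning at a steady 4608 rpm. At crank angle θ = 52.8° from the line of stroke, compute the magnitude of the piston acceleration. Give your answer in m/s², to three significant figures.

ω = 2π·4608/60 = 482.5 rad/s
x(θ) = r cosθ + √(L² − r² sin²θ); with ω constant, a = ω²·d²x/dθ².
d²x/dθ² = −r cosθ − r²(cos2θ)/√u − r⁴ sin²2θ/(4u^{3/2}),  u = L² − r² sin²θ = 0.0270872 m².
Substituting r = 0.0417 m, L = 0.1679 m, θ = 52.8°: d²x/dθ² = -0.022528 m.
a = ω²·d²x/dθ² = (482.5)²·(-0.022528) = -5245.7 m/s²;  |a| = 5245.7 m/s².

5250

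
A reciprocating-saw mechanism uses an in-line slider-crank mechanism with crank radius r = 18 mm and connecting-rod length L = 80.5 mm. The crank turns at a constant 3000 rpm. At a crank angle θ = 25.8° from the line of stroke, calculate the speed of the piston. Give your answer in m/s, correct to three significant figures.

ω = 2π·3000/60 = 314.2 rad/s
For an in-line slider-crank, x = r cosθ + √(L² − r² sin²θ), so v = −rω sinθ·[1 + r cosθ/√(L² − r² sin²θ)].
With r = 0.018 m, L = 0.0805 m, θ = 25.8°: √(L² − r² sin²θ) = 0.080118 m.
v = −0.018·314.2·0.43523·[1 + 0.018·0.90032/0.080118] = -2.959 m/s.
|v| = 2.959 m/s.

2.96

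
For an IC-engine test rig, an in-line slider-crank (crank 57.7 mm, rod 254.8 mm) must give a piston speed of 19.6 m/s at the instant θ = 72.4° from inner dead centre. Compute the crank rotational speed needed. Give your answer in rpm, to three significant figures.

3180

For an in-line slider-crank, |v_piston| = rω|sinθ|·[1 + r cosθ/√(L² − r² sin²θ)].
With r = 0.0577 m, L = 0.2548 m, θ = 72.4°: the bracketed kinematic factor |dx/dθ| = 0.058856 m.
ω = v/|dx/dθ| = 19.6/0.058856 = 333.02 rad/s.
N = 60ω/(2π) = 3180.1 rpm.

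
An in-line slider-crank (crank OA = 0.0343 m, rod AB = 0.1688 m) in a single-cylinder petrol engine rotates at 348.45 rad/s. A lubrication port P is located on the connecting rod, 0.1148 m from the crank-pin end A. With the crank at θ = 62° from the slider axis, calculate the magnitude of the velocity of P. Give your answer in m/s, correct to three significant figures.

11.4

ω = 348.4 rad/s.  Crank-pin speed |V_A| = rω = 11.952 m/s, perpendicular to OA.
Rod angle: sinφ = −(r/L) sinθ ⇒ φ = -10.336°; ω_rod = −rω cosθ/√(L²−r²sin²θ) = -33.789 rad/s.
V_P = V_A + ω_rod × AP, with AP = 0.1148 m along the rod.
Components: V_Px = −rω sinθ − a·ω_rod·sinφ = -11.249 m/s;  V_Py = rω cosθ + a·ω_rod·cosφ = +1.795 m/s.
|V_P| = √(V_Px² + V_Py²) = 11.391 m/s.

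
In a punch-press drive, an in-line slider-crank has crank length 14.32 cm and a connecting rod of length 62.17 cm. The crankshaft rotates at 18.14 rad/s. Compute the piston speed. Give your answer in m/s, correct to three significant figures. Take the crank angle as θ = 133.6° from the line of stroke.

1.58

ω = 18.14 rad/s
For an in-line slider-crank, x = r cosθ + √(L² − r² sin²θ), so v = −rω sinθ·[1 + r cosθ/√(L² − r² sin²θ)].
With r = 0.1432 m, L = 0.6217 m, θ = 133.6°: √(L² − r² sin²θ) = 0.61299 m.
v = −0.1432·18.14·0.72417·[1 + 0.1432·-0.68962/0.61299] = -1.5781 m/s.
|v| = 1.5781 m/s.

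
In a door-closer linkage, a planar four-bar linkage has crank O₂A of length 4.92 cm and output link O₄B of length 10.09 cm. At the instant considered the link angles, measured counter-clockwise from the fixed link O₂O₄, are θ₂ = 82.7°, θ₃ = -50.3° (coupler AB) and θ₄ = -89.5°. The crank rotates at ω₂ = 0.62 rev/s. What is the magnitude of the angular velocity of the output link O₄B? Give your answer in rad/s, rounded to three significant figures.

2.20

ω₂ = 3.896 rad/s (from 0.62 rev/s).
Differentiating the loop-closure r₂e^{iθ₂}+r₃e^{iθ₃}=r₁+r₄e^{iθ₄} gives r₂ω₂e^{iθ₂}+r₃ω₃e^{iθ₃}=r₄ω₄e^{iθ₄}.
Eliminating the other unknown: ω₄ = r₂ω₂ sin(θ₂−θ₃) / [r₄ sin(θ₄−θ₃)].
Numerator sine = +0.73135; denominator sine = -0.63203.
Result = 0.0492·3.896·(+0.73135) / (0.1009·(-0.63203)) = -2.198 rad/s; magnitude 2.198 rad/s.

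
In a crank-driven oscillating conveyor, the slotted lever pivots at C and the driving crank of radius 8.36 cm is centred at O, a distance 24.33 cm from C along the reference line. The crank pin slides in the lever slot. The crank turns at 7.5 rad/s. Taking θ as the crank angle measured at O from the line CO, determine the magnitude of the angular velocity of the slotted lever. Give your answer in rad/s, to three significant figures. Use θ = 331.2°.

1.83

ω = 7.5 rad/s
Crank pin A relative to C: A = (d + r cosθ, r sinθ); lever angle φ = atan2(r sinθ, d + r cosθ).
Differentiating tanφ: φ̇ = rω(d cosθ + r)/(d² + r² + 2dr cosθ).
d² + r² + 2dr cosθ = |CA|² = 0.101832 m²;  d cosθ + r = +0.29681 m.
|ω_lever| = |0.0836·7.5·+0.29681| / 0.101832 = 1.8275 rad/s.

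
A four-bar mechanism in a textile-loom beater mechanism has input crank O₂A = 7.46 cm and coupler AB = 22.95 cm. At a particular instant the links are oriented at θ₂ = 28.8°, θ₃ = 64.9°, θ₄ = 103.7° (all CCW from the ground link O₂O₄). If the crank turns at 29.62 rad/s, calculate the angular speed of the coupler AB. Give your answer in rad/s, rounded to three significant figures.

ω₂ = 29.62 rad/s
Differentiating the loop-closure r₂e^{iθ₂}+r₃e^{iθ₃}=r₁+r₄e^{iθ₄} gives r₂ω₂e^{iθ₂}+r₃ω₃e^{iθ₃}=r₄ω₄e^{iθ₄}.
Eliminating the other unknown: ω₃ = r₂ω₂ sin(θ₄−θ₂) / [r₃ sin(θ₃−θ₄)].
Numerator sine = +0.96547; denominator sine = -0.62660.
Result = 0.0746·29.62·(+0.96547) / (0.2295·(-0.62660)) = -14.835 rad/s; magnitude 14.835 rad/s.

14.8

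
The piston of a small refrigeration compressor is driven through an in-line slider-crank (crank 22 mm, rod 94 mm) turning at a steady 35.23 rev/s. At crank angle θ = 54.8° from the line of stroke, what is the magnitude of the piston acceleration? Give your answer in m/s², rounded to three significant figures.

538

ω = 2π·35.2 = 221.4 rad/s
x(θ) = r cosθ + √(L² − r² sin²θ); with ω constant, a = ω²·d²x/dθ².
d²x/dθ² = −r cosθ − r²(cos2θ)/√u − r⁴ sin²2θ/(4u^{3/2}),  u = L² − r² sin²θ = 0.00851282 m².
Substituting r = 0.022 m, L = 0.094 m, θ = 54.8°: d²x/dθ² = -0.010988 m.
a = ω²·d²x/dθ² = (221.4)²·(-0.010988) = -538.4 m/s²;  |a| = 538.4 m/s².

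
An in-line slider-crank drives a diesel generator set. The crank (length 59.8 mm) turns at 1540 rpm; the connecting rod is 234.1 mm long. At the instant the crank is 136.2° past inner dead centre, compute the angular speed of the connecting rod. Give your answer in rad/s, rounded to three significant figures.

30.2

ω = 161.3 rad/s (converted from 1540 rpm).
The rod makes angle φ with the slider axis where L sinφ = r sinθ; differentiating, L cosφ·φ̇ = r ω cosθ.
L cosφ = √(L² − r² sin²θ) = 0.23041 m.
|ω_rod| = r ω |cosθ| / √(L² − r² sin²θ) = 0.0598·161.3·0.72176/0.23041 = 30.209 rad/s.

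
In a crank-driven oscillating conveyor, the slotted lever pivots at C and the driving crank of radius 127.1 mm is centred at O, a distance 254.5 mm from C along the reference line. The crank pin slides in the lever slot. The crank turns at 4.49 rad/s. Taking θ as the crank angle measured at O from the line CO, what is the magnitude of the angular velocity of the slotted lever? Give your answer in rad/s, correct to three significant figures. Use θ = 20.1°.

1.47

ω = 4.49 rad/s
Crank pin A relative to C: A = (d + r cosθ, r sinθ); lever angle φ = atan2(r sinθ, d + r cosθ).
Differentiating tanφ: φ̇ = rω(d cosθ + r)/(d² + r² + 2dr cosθ).
d² + r² + 2dr cosθ = |CA|² = 0.141678 m²;  d cosθ + r = +0.3661 m.
|ω_lever| = |0.1271·4.49·+0.3661| / 0.141678 = 1.4746 rad/s.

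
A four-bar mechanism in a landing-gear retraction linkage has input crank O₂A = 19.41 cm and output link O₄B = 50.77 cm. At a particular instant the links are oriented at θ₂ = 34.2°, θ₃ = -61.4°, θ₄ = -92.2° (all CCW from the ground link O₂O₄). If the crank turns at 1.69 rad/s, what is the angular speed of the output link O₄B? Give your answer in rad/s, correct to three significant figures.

1.26

ω₂ = 1.69 rad/s
Differentiating the loop-closure r₂e^{iθ₂}+r₃e^{iθ₃}=r₁+r₄e^{iθ₄} gives r₂ω₂e^{iθ₂}+r₃ω₃e^{iθ₃}=r₄ω₄e^{iθ₄}.
Eliminating the other unknown: ω₄ = r₂ω₂ sin(θ₂−θ₃) / [r₄ sin(θ₄−θ₃)].
Numerator sine = +0.99523; denominator sine = -0.51204.
Result = 0.1941·1.69·(+0.99523) / (0.5077·(-0.51204)) = -1.2558 rad/s; magnitude 1.2558 rad/s.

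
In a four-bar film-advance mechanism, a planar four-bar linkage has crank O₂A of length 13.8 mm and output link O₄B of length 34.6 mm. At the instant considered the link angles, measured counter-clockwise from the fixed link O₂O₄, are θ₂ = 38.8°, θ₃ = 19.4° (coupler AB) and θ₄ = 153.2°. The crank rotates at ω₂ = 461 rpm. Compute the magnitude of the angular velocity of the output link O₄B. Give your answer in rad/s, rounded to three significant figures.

ω₂ = 48.28 rad/s (from 461 rpm).
Differentiating the loop-closure r₂e^{iθ₂}+r₃e^{iθ₃}=r₁+r₄e^{iθ₄} gives r₂ω₂e^{iθ₂}+r₃ω₃e^{iθ₃}=r₄ω₄e^{iθ₄}.
Eliminating the other unknown: ω₄ = r₂ω₂ sin(θ₂−θ₃) / [r₄ sin(θ₄−θ₃)].
Numerator sine = +0.33216; denominator sine = +0.72176.
Result = 0.0138·48.28·(+0.33216) / (0.0346·(+0.72176)) = +8.8611 rad/s; magnitude 8.8611 rad/s.

8.86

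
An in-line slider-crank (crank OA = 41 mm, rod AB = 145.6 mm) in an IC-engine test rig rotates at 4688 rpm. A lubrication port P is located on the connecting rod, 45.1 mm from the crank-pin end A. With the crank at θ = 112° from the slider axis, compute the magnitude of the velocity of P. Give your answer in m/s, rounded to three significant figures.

18.8

ω = 490.9 rad/s.  Crank-pin speed |V_A| = rω = 20.128 m/s, perpendicular to OA.
Rod angle: sinφ = −(r/L) sinθ ⇒ φ = -15.135°; ω_rod = −rω cosθ/√(L²−r²sin²θ) = +53.647 rad/s.
V_P = V_A + ω_rod × AP, with AP = 0.0451 m along the rod.
Components: V_Px = −rω sinθ − a·ω_rod·sinφ = -18.031 m/s;  V_Py = rω cosθ + a·ω_rod·cosφ = -5.2045 m/s.
|V_P| = √(V_Px² + V_Py²) = 18.767 m/s.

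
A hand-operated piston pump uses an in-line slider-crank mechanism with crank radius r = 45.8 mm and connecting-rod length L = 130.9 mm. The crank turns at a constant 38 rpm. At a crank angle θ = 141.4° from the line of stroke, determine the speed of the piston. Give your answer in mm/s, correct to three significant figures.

ω = 2π·38/60 = 3.979 rad/s
For an in-line slider-crank, x = r cosθ + √(L² − r² sin²θ), so v = −rω sinθ·[1 + r cosθ/√(L² − r² sin²θ)].
With r = 0.0458 m, L = 0.1309 m, θ = 141.4°: √(L² − r² sin²θ) = 0.12774 m.
v = −0.0458·3.979·0.62388·[1 + 0.0458·-0.78152/0.12774] = -0.081845 m/s.
|v| = 0.081845 m/s = 81.845 mm/s.

81.8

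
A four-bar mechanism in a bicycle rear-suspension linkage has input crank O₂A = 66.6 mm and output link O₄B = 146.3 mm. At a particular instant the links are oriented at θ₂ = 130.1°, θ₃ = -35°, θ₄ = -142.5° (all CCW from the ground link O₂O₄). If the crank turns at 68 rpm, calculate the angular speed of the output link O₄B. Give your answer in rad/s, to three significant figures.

ω₂ = 7.121 rad/s (from 68 rpm).
Differentiating the loop-closure r₂e^{iθ₂}+r₃e^{iθ₃}=r₁+r₄e^{iθ₄} gives r₂ω₂e^{iθ₂}+r₃ω₃e^{iθ₃}=r₄ω₄e^{iθ₄}.
Eliminating the other unknown: ω₄ = r₂ω₂ sin(θ₂−θ₃) / [r₄ sin(θ₄−θ₃)].
Numerator sine = +0.25713; denominator sine = -0.95372.
Result = 0.0666·7.121·(+0.25713) / (0.1463·(-0.95372)) = -0.87399 rad/s; magnitude 0.87399 rad/s.

0.874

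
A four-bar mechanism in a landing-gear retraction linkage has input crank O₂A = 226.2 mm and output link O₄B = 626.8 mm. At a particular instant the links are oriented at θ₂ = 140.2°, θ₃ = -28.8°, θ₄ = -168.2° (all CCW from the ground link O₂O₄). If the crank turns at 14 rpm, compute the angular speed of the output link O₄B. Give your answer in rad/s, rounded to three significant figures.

0.155

ω₂ = 1.466 rad/s (from 14 rpm).
Differentiating the loop-closure r₂e^{iθ₂}+r₃e^{iθ₃}=r₁+r₄e^{iθ₄} gives r₂ω₂e^{iθ₂}+r₃ω₃e^{iθ₃}=r₄ω₄e^{iθ₄}.
Eliminating the other unknown: ω₄ = r₂ω₂ sin(θ₂−θ₃) / [r₄ sin(θ₄−θ₃)].
Numerator sine = +0.19081; denominator sine = -0.65077.
Result = 0.2262·1.466·(+0.19081) / (0.6268·(-0.65077)) = -0.15513 rad/s; magnitude 0.15513 rad/s.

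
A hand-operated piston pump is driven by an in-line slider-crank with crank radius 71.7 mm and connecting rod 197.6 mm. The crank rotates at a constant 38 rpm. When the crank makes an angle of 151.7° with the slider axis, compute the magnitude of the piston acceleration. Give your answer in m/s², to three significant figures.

ω = 2π·38/60 = 3.979 rad/s
x(θ) = r cosθ + √(L² − r² sin²θ); with ω constant, a = ω²·d²x/dθ².
d²x/dθ² = −r cosθ − r²(cos2θ)/√u − r⁴ sin²2θ/(4u^{3/2}),  u = L² − r² sin²θ = 0.0378903 m².
Substituting r = 0.0717 m, L = 0.1976 m, θ = 151.7°: d²x/dθ² = +0.047967 m.
a = ω²·d²x/dθ² = (3.979)²·(+0.047967) = +0.75958 m/s²;  |a| = 0.75958 m/s².

0.760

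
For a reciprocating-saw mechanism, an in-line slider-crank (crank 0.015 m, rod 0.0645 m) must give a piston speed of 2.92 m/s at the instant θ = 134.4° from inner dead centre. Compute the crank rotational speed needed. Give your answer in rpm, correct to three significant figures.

3120

For an in-line slider-crank, |v_piston| = rω|sinθ|·[1 + r cosθ/√(L² − r² sin²θ)].
With r = 0.015 m, L = 0.0645 m, θ = 134.4°: the bracketed kinematic factor |dx/dθ| = 0.0089487 m.
ω = v/|dx/dθ| = 2.92/0.0089487 = 326.3 rad/s.
N = 60ω/(2π) = 3116 rpm.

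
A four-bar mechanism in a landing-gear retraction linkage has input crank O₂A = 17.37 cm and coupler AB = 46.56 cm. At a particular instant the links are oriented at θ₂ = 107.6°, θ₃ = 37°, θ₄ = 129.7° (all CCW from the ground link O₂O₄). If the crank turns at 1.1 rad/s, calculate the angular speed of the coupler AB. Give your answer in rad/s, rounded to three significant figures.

0.155

ω₂ = 1.1 rad/s
Differentiating the loop-closure r₂e^{iθ₂}+r₃e^{iθ₃}=r₁+r₄e^{iθ₄} gives r₂ω₂e^{iθ₂}+r₃ω₃e^{iθ₃}=r₄ω₄e^{iθ₄}.
Eliminating the other unknown: ω₃ = r₂ω₂ sin(θ₄−θ₂) / [r₃ sin(θ₃−θ₄)].
Numerator sine = +0.37622; denominator sine = -0.99889.
Result = 0.1737·1.1·(+0.37622) / (0.4656·(-0.99889)) = -0.15456 rad/s; magnitude 0.15456 rad/s.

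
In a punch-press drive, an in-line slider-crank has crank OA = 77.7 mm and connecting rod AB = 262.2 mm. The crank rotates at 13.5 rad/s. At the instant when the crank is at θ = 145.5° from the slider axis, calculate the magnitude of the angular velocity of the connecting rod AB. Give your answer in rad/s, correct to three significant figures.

ω = 13.5 rad/s
The rod makes angle φ with the slider axis where L sinφ = r sinθ; differentiating, L cosφ·φ̇ = r ω cosθ.
L cosφ = √(L² − r² sin²θ) = 0.25848 m.
|ω_rod| = r ω |cosθ| / √(L² − r² sin²θ) = 0.0777·13.5·0.82413/0.25848 = 3.3444 rad/s.

3.34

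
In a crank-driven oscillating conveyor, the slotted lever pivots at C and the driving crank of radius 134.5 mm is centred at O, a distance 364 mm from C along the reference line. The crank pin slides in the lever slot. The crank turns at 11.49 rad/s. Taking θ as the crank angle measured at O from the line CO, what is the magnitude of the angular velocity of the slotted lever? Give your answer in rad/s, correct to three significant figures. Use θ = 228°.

ω = 11.49 rad/s
Crank pin A relative to C: A = (d + r cosθ, r sinθ); lever angle φ = atan2(r sinθ, d + r cosθ).
Differentiating tanφ: φ̇ = rω(d cosθ + r)/(d² + r² + 2dr cosθ).
d² + r² + 2dr cosθ = |CA|² = 0.0850677 m²;  d cosθ + r = -0.10906 m.
|ω_lever| = |0.1345·11.49·-0.10906| / 0.0850677 = 1.9813 rad/s.

1.98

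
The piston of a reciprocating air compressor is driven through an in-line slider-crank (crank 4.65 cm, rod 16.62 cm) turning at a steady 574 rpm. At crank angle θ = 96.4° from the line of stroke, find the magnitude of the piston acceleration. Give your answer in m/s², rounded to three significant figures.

66.4

ω = 2π·574/60 = 60.11 rad/s
x(θ) = r cosθ + √(L² − r² sin²θ); with ω constant, a = ω²·d²x/dθ².
d²x/dθ² = −r cosθ − r²(cos2θ)/√u − r⁴ sin²2θ/(4u^{3/2}),  u = L² − r² sin²θ = 0.0254871 m².
Substituting r = 0.0465 m, L = 0.1662 m, θ = 96.4°: d²x/dθ² = +0.018377 m.
a = ω²·d²x/dθ² = (60.11)²·(+0.018377) = +66.397 m/s²;  |a| = 66.397 m/s².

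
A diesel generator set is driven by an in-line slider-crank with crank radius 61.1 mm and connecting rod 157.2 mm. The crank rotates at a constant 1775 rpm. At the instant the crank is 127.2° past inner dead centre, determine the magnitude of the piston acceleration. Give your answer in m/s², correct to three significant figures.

1470

ω = 2π·1775/60 = 185.9 rad/s
x(θ) = r cosθ + √(L² − r² sin²θ); with ω constant, a = ω²·d²x/dθ².
d²x/dθ² = −r cosθ − r²(cos2θ)/√u − r⁴ sin²2θ/(4u^{3/2}),  u = L² − r² sin²θ = 0.0223433 m².
Substituting r = 0.0611 m, L = 0.1572 m, θ = 127.2°: d²x/dθ² = +0.04269 m.
a = ω²·d²x/dθ² = (185.9)²·(+0.04269) = +1474.9 m/s²;  |a| = 1474.9 m/s².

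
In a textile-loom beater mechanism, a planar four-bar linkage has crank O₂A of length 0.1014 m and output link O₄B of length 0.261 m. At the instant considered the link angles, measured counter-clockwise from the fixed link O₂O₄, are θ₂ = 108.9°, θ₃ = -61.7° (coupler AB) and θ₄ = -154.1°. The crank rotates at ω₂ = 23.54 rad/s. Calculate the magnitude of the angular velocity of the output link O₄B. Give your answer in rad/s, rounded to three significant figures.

ω₂ = 23.54 rad/s
Differentiating the loop-closure r₂e^{iθ₂}+r₃e^{iθ₃}=r₁+r₄e^{iθ₄} gives r₂ω₂e^{iθ₂}+r₃ω₃e^{iθ₃}=r₄ω₄e^{iθ₄}.
Eliminating the other unknown: ω₄ = r₂ω₂ sin(θ₂−θ₃) / [r₄ sin(θ₄−θ₃)].
Numerator sine = +0.16333; denominator sine = -0.99912.
Result = 0.1014·23.54·(+0.16333) / (0.261·(-0.99912)) = -1.495 rad/s; magnitude 1.495 rad/s.

1.49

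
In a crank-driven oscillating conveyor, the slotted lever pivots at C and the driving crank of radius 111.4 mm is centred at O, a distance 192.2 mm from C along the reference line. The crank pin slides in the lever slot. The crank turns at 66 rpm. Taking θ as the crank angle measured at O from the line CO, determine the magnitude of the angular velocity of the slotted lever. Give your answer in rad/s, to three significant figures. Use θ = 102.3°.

1.35

ω = 6.912 rad/s (from 66 rpm).
Crank pin A relative to C: A = (d + r cosθ, r sinθ); lever angle φ = atan2(r sinθ, d + r cosθ).
Differentiating tanφ: φ̇ = rω(d cosθ + r)/(d² + r² + 2dr cosθ).
d² + r² + 2dr cosθ = |CA|² = 0.0402284 m²;  d cosθ + r = +0.070456 m.
|ω_lever| = |0.1114·6.912·+0.070456| / 0.0402284 = 1.3485 rad/s.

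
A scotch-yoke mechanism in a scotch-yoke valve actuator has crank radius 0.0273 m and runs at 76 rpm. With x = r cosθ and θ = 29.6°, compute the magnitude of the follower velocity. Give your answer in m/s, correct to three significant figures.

0.107

ω = 7.959 rad/s (from 76 rpm).
x = r cosθ ⇒ ẋ = −rω sinθ.
|v| = rω|sinθ| = 0.0273·7.959·|sin 29.6°| = 0.10732 m/s.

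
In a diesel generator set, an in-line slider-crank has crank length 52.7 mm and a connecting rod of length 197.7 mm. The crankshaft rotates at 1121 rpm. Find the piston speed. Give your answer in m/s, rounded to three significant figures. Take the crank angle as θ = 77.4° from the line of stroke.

ω = 2π·1121/60 = 117.4 rad/s
For an in-line slider-crank, x = r cosθ + √(L² − r² sin²θ), so v = −rω sinθ·[1 + r cosθ/√(L² − r² sin²θ)].
With r = 0.0527 m, L = 0.1977 m, θ = 77.4°: √(L² − r² sin²θ) = 0.19089 m.
v = −0.0527·117.4·0.97592·[1 + 0.0527·0.21814/0.19089] = -6.4011 m/s.
|v| = 6.4011 m/s.

6.40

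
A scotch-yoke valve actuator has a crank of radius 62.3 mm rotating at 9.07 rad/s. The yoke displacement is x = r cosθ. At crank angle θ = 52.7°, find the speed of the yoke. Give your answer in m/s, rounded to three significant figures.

0.449

ω = 9.07 rad/s
x = r cosθ ⇒ ẋ = −rω sinθ.
|v| = rω|sinθ| = 0.0623·9.07·|sin 52.7°| = 0.44949 m/s.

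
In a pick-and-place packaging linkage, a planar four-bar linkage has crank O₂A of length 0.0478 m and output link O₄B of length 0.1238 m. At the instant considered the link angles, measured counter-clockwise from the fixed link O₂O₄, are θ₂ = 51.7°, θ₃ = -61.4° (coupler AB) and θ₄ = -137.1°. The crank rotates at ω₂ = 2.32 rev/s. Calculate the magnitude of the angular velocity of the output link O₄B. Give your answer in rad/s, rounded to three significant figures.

5.34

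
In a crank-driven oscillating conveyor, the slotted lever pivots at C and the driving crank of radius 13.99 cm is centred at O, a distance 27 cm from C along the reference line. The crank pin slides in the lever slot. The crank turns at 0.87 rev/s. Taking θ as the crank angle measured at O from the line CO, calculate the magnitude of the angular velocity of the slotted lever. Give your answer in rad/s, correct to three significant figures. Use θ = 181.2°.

5.87

ω = 5.466 rad/s (from 0.87 rev/s).
Crank pin A relative to C: A = (d + r cosθ, r sinθ); lever angle φ = atan2(r sinθ, d + r cosθ).
Differentiating tanφ: φ̇ = rω(d cosθ + r)/(d² + r² + 2dr cosθ).
d² + r² + 2dr cosθ = |CA|² = 0.0169426 m²;  d cosθ + r = -0.13004 m.
|ω_lever| = |0.1399·5.466·-0.13004| / 0.0169426 = 5.8697 rad/s.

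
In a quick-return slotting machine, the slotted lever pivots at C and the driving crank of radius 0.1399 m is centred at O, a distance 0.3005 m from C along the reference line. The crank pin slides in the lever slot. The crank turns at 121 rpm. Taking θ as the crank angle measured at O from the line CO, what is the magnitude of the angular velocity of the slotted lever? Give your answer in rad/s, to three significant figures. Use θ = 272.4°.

ω = 12.67 rad/s (from 121 rpm).
Crank pin A relative to C: A = (d + r cosθ, r sinθ); lever angle φ = atan2(r sinθ, d + r cosθ).
Differentiating tanφ: φ̇ = rω(d cosθ + r)/(d² + r² + 2dr cosθ).
d² + r² + 2dr cosθ = |CA|² = 0.113393 m²;  d cosθ + r = +0.15248 m.
|ω_lever| = |0.1399·12.67·+0.15248| / 0.113393 = 2.3838 rad/s.

2.38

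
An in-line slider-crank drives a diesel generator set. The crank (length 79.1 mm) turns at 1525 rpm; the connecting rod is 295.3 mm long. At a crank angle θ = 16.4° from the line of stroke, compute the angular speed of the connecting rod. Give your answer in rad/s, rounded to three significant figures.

41.2

ω = 159.7 rad/s (converted from 1525 rpm).
The rod makes angle φ with the slider axis where L sinφ = r sinθ; differentiating, L cosφ·φ̇ = r ω cosθ.
L cosφ = √(L² − r² sin²θ) = 0.29445 m.
|ω_rod| = r ω |cosθ| / √(L² − r² sin²θ) = 0.0791·159.7·0.95931/0.29445 = 41.155 rad/s.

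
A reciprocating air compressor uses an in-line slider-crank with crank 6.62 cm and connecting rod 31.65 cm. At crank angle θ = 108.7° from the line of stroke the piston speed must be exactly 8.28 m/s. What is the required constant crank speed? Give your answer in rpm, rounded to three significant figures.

1350

For an in-line slider-crank, |v_piston| = rω|sinθ|·[1 + r cosθ/√(L² − r² sin²θ)].
With r = 0.0662 m, L = 0.3165 m, θ = 108.7°: the bracketed kinematic factor |dx/dθ| = 0.058415 m.
ω = v/|dx/dθ| = 8.28/0.058415 = 141.74 rad/s.
N = 60ω/(2π) = 1353.6 rpm.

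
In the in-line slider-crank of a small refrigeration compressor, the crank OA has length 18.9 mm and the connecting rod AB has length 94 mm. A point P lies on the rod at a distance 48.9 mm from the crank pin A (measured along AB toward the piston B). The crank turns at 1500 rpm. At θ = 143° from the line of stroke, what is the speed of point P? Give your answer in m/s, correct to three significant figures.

1.99

ω = 157.1 rad/s.  Crank-pin speed |V_A| = rω = 2.9688 m/s, perpendicular to OA.
Rod angle: sinφ = −(r/L) sinθ ⇒ φ = -6.950°; ω_rod = −rω cosθ/√(L²−r²sin²θ) = +25.41 rad/s.
V_P = V_A + ω_rod × AP, with AP = 0.0489 m along the rod.
Components: V_Px = −rω sinθ − a·ω_rod·sinφ = -1.6363 m/s;  V_Py = rω cosθ + a·ω_rod·cosφ = -1.1376 m/s.
|V_P| = √(V_Px² + V_Py²) = 1.9929 m/s.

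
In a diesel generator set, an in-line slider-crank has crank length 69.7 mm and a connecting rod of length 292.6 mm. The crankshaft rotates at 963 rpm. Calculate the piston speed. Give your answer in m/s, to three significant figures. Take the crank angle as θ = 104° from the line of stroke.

6.42

ω = 2π·963/60 = 100.8 rad/s
For an in-line slider-crank, x = r cosθ + √(L² − r² sin²θ), so v = −rω sinθ·[1 + r cosθ/√(L² − r² sin²θ)].
With r = 0.0697 m, L = 0.2926 m, θ = 104°: √(L² − r² sin²θ) = 0.28468 m.
v = −0.0697·100.8·0.97030·[1 + 0.0697·-0.24192/0.28468] = -6.4161 m/s.
|v| = 6.4161 m/s.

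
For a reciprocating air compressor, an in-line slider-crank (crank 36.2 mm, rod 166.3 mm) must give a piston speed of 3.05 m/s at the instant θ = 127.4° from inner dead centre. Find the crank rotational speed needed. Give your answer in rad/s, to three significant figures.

For an in-line slider-crank, |v_piston| = rω|sinθ|·[1 + r cosθ/√(L² − r² sin²θ)].
With r = 0.0362 m, L = 0.1663 m, θ = 127.4°: the bracketed kinematic factor |dx/dθ| = 0.024897 m.
ω = v/|dx/dθ| = 3.05/0.024897 = 122.5 rad/s.

123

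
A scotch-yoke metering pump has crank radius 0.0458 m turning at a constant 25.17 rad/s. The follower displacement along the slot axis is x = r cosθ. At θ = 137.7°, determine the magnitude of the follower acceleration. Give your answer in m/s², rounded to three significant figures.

21.5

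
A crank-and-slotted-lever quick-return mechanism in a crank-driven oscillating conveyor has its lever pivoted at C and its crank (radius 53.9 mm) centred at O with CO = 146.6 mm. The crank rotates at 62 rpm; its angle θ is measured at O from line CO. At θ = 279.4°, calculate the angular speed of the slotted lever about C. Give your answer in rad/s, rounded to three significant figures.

ω = 6.493 rad/s (from 62 rpm).
Crank pin A relative to C: A = (d + r cosθ, r sinθ); lever angle φ = atan2(r sinθ, d + r cosθ).
Differentiating tanφ: φ̇ = rω(d cosθ + r)/(d² + r² + 2dr cosθ).
d² + r² + 2dr cosθ = |CA|² = 0.0269779 m²;  d cosθ + r = +0.077844 m.
|ω_lever| = |0.0539·6.493·+0.077844| / 0.0269779 = 1.0098 rad/s.

1.01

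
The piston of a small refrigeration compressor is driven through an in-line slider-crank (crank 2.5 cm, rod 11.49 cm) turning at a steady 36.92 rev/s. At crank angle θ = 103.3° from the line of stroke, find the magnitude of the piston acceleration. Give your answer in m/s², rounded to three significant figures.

ω = 2π·36.9 = 232 rad/s
x(θ) = r cosθ + √(L² − r² sin²θ); with ω constant, a = ω²·d²x/dθ².
d²x/dθ² = −r cosθ − r²(cos2θ)/√u − r⁴ sin²2θ/(4u^{3/2}),  u = L² − r² sin²θ = 0.0126101 m².
Substituting r = 0.025 m, L = 0.1149 m, θ = 103.3°: d²x/dθ² = +0.010714 m.
a = ω²·d²x/dθ² = (232)²·(+0.010714) = +576.55 m/s²;  |a| = 576.55 m/s².

577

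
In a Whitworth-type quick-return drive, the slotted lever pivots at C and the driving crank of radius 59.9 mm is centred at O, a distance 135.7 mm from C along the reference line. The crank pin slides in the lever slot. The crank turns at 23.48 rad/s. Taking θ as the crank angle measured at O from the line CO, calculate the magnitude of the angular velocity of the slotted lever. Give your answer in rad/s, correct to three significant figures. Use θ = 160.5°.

14.3

ω = 23.48 rad/s
Crank pin A relative to C: A = (d + r cosθ, r sinθ); lever angle φ = atan2(r sinθ, d + r cosθ).
Differentiating tanφ: φ̇ = rω(d cosθ + r)/(d² + r² + 2dr cosθ).
d² + r² + 2dr cosθ = |CA|² = 0.00667811 m²;  d cosθ + r = -0.068016 m.
|ω_lever| = |0.0599·23.48·-0.068016| / 0.00667811 = 14.325 rad/s.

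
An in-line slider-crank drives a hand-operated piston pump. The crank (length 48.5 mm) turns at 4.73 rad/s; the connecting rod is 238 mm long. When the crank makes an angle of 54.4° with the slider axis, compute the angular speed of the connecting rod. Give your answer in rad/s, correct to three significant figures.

ω = 4.73 rad/s
The rod makes angle φ with the slider axis where L sinφ = r sinθ; differentiating, L cosφ·φ̇ = r ω cosθ.
L cosφ = √(L² − r² sin²θ) = 0.23471 m.
|ω_rod| = r ω |cosθ| / √(L² − r² sin²θ) = 0.0485·4.73·0.58212/0.23471 = 0.56897 rad/s.

0.569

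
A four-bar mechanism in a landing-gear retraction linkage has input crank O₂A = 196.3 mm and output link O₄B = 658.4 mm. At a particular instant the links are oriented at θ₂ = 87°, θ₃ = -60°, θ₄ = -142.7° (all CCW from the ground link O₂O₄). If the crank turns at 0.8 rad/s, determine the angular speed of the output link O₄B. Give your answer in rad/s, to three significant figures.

0.131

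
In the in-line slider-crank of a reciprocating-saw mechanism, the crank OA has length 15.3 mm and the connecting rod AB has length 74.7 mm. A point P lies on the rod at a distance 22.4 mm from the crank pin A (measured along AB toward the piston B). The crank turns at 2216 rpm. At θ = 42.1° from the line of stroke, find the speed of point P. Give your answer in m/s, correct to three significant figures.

3.10

ω = 232.1 rad/s.  Crank-pin speed |V_A| = rω = 3.5505 m/s, perpendicular to OA.
Rod angle: sinφ = −(r/L) sinθ ⇒ φ = -7.893°; ω_rod = −rω cosθ/√(L²−r²sin²θ) = -35.603 rad/s.
V_P = V_A + ω_rod × AP, with AP = 0.0224 m along the rod.
Components: V_Px = −rω sinθ − a·ω_rod·sinφ = -2.4899 m/s;  V_Py = rω cosθ + a·ω_rod·cosφ = +1.8444 m/s.
|V_P| = √(V_Px² + V_Py²) = 3.0986 m/s.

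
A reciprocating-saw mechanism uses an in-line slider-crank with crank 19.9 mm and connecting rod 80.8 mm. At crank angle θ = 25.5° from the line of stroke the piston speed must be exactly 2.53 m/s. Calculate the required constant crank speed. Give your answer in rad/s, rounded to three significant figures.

241

For an in-line slider-crank, |v_piston| = rω|sinθ|·[1 + r cosθ/√(L² − r² sin²θ)].
With r = 0.0199 m, L = 0.0808 m, θ = 25.5°: the bracketed kinematic factor |dx/dθ| = 0.010482 m.
ω = v/|dx/dθ| = 2.53/0.010482 = 241.36 rad/s.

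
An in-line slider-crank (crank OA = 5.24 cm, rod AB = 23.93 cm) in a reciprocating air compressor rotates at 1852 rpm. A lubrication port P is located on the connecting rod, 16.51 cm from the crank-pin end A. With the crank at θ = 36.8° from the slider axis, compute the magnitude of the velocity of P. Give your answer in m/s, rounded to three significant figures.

ω = 193.9 rad/s.  Crank-pin speed |V_A| = rω = 10.163 m/s, perpendicular to OA.
Rod angle: sinφ = −(r/L) sinθ ⇒ φ = -7.537°; ω_rod = −rω cosθ/√(L²−r²sin²θ) = -34.302 rad/s.
V_P = V_A + ω_rod × AP, with AP = 0.1651 m along the rod.
Components: V_Px = −rω sinθ − a·ω_rod·sinφ = -6.8304 m/s;  V_Py = rω cosθ + a·ω_rod·cosφ = +2.5232 m/s.
|V_P| = √(V_Px² + V_Py²) = 7.2816 m/s.

7.28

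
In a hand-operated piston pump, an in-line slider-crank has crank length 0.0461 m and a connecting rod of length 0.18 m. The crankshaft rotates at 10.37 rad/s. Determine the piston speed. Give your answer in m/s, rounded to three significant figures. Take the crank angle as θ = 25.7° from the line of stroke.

0.255

ω = 10.37 rad/s
For an in-line slider-crank, x = r cosθ + √(L² − r² sin²θ), so v = −rω sinθ·[1 + r cosθ/√(L² − r² sin²θ)].
With r = 0.0461 m, L = 0.18 m, θ = 25.7°: √(L² − r² sin²θ) = 0.17889 m.
v = −0.0461·10.37·0.43366·[1 + 0.0461·0.90108/0.17889] = -0.25545 m/s.
|v| = 0.25545 m/s.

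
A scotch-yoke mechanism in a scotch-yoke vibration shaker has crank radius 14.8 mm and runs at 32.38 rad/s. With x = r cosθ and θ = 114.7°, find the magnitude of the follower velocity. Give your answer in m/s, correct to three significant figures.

0.435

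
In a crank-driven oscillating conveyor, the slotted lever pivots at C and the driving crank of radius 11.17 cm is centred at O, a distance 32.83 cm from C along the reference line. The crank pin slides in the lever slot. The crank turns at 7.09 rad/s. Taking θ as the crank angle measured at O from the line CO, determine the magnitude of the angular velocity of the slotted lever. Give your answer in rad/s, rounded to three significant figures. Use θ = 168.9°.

ω = 7.09 rad/s
Crank pin A relative to C: A = (d + r cosθ, r sinθ); lever angle φ = atan2(r sinθ, d + r cosθ).
Differentiating tanφ: φ̇ = rω(d cosθ + r)/(d² + r² + 2dr cosθ).
d² + r² + 2dr cosθ = |CA|² = 0.0482876 m²;  d cosθ + r = -0.21046 m.
|ω_lever| = |0.1117·7.09·-0.21046| / 0.0482876 = 3.4517 rad/s.

3.45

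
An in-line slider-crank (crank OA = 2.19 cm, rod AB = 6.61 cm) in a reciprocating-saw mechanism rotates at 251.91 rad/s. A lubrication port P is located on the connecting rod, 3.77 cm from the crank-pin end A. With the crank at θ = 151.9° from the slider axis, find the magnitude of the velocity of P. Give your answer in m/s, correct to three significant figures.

ω = 251.9 rad/s.  Crank-pin speed |V_A| = rω = 5.5168 m/s, perpendicular to OA.
Rod angle: sinφ = −(r/L) sinθ ⇒ φ = -8.978°; ω_rod = −rω cosθ/√(L²−r²sin²θ) = +74.537 rad/s.
V_P = V_A + ω_rod × AP, with AP = 0.0377 m along the rod.
Components: V_Px = −rω sinθ − a·ω_rod·sinφ = -2.16 m/s;  V_Py = rω cosθ + a·ω_rod·cosφ = -2.0909 m/s.
|V_P| = √(V_Px² + V_Py²) = 3.0062 m/s.

3.01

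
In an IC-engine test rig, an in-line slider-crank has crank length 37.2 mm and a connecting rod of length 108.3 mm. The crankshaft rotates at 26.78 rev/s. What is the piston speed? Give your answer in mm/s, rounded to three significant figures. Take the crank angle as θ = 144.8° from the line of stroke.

ω = 2π·26.8 = 168.3 rad/s
For an in-line slider-crank, x = r cosθ + √(L² − r² sin²θ), so v = −rω sinθ·[1 + r cosθ/√(L² − r² sin²θ)].
With r = 0.0372 m, L = 0.1083 m, θ = 144.8°: √(L² − r² sin²θ) = 0.10616 m.
v = −0.0372·168.3·0.57643·[1 + 0.0372·-0.81714/0.10616] = -2.5749 m/s.
|v| = 2.5749 m/s = 2574.9 mm/s.

2570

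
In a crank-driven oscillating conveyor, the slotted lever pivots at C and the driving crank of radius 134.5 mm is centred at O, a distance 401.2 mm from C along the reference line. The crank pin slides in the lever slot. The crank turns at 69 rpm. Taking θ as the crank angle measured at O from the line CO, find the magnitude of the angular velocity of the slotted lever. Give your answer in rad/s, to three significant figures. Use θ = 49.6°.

ω = 7.226 rad/s (from 69 rpm).
Crank pin A relative to C: A = (d + r cosθ, r sinθ); lever angle φ = atan2(r sinθ, d + r cosθ).
Differentiating tanφ: φ̇ = rω(d cosθ + r)/(d² + r² + 2dr cosθ).
d² + r² + 2dr cosθ = |CA|² = 0.248999 m²;  d cosθ + r = +0.39453 m.
|ω_lever| = |0.1345·7.226·+0.39453| / 0.248999 = 1.5398 rad/s.

1.54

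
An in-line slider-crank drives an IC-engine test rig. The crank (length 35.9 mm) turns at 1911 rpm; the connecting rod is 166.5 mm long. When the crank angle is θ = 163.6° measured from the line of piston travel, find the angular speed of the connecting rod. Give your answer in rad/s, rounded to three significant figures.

ω = 200.1 rad/s (converted from 1911 rpm).
The rod makes angle φ with the slider axis where L sinφ = r sinθ; differentiating, L cosφ·φ̇ = r ω cosθ.
L cosφ = √(L² − r² sin²θ) = 0.16619 m.
|ω_rod| = r ω |cosθ| / √(L² − r² sin²θ) = 0.0359·200.1·0.95931/0.16619 = 41.47 rad/s.

41.5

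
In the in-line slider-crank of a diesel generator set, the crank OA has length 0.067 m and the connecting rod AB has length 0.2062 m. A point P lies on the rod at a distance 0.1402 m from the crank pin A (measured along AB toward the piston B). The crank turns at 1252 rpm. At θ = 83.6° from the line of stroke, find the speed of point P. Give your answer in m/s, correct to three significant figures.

8.96

ω = 131.1 rad/s.  Crank-pin speed |V_A| = rω = 8.7843 m/s, perpendicular to OA.
Rod angle: sinφ = −(r/L) sinθ ⇒ φ = -18.839°; ω_rod = −rω cosθ/√(L²−r²sin²θ) = -5.0175 rad/s.
V_P = V_A + ω_rod × AP, with AP = 0.1402 m along the rod.
Components: V_Px = −rω sinθ − a·ω_rod·sinφ = -8.9567 m/s;  V_Py = rω cosθ + a·ω_rod·cosφ = +0.31341 m/s.
|V_P| = √(V_Px² + V_Py²) = 8.9622 m/s.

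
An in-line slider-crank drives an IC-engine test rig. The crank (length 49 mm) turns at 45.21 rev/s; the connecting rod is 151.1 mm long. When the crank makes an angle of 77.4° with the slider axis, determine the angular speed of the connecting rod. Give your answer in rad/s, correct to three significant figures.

21.2

ω = 284.1 rad/s (converted from 45.21 rev/s).
The rod makes angle φ with the slider axis where L sinφ = r sinθ; differentiating, L cosφ·φ̇ = r ω cosθ.
L cosφ = √(L² − r² sin²θ) = 0.14333 m.
|ω_rod| = r ω |cosθ| / √(L² − r² sin²θ) = 0.049·284.1·0.21814/0.14333 = 21.184 rad/s.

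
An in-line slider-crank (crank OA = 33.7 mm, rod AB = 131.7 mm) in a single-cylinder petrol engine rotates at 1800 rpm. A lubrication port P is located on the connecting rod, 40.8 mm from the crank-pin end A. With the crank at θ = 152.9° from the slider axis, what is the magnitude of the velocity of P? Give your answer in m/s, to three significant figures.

ω = 188.5 rad/s.  Crank-pin speed |V_A| = rω = 6.3523 m/s, perpendicular to OA.
Rod angle: sinφ = −(r/L) sinθ ⇒ φ = -6.694°; ω_rod = −rω cosθ/√(L²−r²sin²θ) = +43.232 rad/s.
V_P = V_A + ω_rod × AP, with AP = 0.0408 m along the rod.
Components: V_Px = −rω sinθ − a·ω_rod·sinφ = -2.6881 m/s;  V_Py = rω cosθ + a·ω_rod·cosφ = -3.903 m/s.
|V_P| = √(V_Px² + V_Py²) = 4.7392 m/s.

4.74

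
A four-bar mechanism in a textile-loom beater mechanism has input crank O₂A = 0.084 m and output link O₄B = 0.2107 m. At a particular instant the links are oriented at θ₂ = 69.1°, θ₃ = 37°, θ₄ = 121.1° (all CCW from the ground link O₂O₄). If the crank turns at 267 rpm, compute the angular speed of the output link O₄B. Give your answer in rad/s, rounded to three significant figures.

5.95

ω₂ = 27.96 rad/s (from 267 rpm).
Differentiating the loop-closure r₂e^{iθ₂}+r₃e^{iθ₃}=r₁+r₄e^{iθ₄} gives r₂ω₂e^{iθ₂}+r₃ω₃e^{iθ₃}=r₄ω₄e^{iθ₄}.
Eliminating the other unknown: ω₄ = r₂ω₂ sin(θ₂−θ₃) / [r₄ sin(θ₄−θ₃)].
Numerator sine = +0.53140; denominator sine = +0.99470.
Result = 0.084·27.96·(+0.53140) / (0.2107·(+0.99470)) = +5.955 rad/s; magnitude 5.955 rad/s.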